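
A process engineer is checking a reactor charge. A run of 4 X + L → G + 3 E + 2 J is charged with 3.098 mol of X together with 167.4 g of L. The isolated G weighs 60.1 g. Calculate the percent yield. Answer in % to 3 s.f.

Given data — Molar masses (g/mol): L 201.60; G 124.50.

n(X) = 3.098 mol
n(L) = 167.4 / 201.60 = 0.8304 mol
n/ν → X: 0.7745, L: 0.8304; X is limiting.
theoretical n(G) = (1/4) × 3.098 = 0.7745 mol → 96.43 g
% yield = 60.1 / 96.43 × 100 = 62.33 %

62.3 %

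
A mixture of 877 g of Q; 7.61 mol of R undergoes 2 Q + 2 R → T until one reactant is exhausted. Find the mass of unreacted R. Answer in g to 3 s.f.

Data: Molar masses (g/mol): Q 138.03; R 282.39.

n(Q) = 877.0 / 138.03 = 6.354 mol
n(R) = 7.610 mol
n/ν for Q = 6.354/2 = 3.177
n/ν for R = 7.610/2 = 3.805
Smallest n/ν is Q → limiting reagent.
R consumed = (2/2) × 6.354 = 6.354 mol
R remaining = 7.610 − 6.354 = 1.256 mol
mass = 1.256 × 282.39 = 354.7 g

355 g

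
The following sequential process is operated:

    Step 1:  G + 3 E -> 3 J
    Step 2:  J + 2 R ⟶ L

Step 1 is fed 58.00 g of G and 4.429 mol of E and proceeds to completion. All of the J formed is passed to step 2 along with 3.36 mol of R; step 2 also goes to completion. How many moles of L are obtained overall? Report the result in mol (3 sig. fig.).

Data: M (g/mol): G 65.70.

1.68 mol

Step 1:
n(G) = 58.00 / 65.70 = 0.8828 mol
n(E) = 4.429 mol
n/ν → G: 0.8828, E: 1.476; G is limiting.
n(J) produced = (3/1) × 0.8828 = 2.648 mol
Step 2:
n(J) available = 2.648 mol
n(R) = 3.360 mol
n/ν → J: 2.648, R: 1.680; R is limiting.
n(L) = (1/2) × 3.360 = 1.680 mol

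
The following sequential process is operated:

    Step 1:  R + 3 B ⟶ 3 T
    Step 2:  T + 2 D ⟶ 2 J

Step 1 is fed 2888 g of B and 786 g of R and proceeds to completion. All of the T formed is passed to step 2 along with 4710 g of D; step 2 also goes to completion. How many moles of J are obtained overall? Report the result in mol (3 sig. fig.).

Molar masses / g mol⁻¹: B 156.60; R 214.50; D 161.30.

22.0 mol

Step 1:
n(B) = 2888 / 156.60 = 18.44 mol
n(R) = 786.0 / 214.50 = 3.664 mol
n/ν → B: 6.147, R: 3.664; R is limiting.
n(T) produced = (3/1) × 3.664 = 10.99 mol
Step 2:
n(T) available = 10.99 mol
n(D) = 4710 / 161.30 = 29.20 mol
n/ν → T: 10.99, D: 14.60; T is limiting.
n(J) = (2/1) × 10.99 = 21.98 mol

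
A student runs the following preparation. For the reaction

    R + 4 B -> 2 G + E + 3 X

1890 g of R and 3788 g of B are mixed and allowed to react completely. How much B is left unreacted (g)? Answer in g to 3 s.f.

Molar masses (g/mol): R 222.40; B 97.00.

491 g

n(R) = 1890 / 222.40 = 8.498 mol
n(B) = 3788 / 97.00 = 39.05 mol
n/ν for R = 8.498/1 = 8.498
n/ν for B = 39.05/4 = 9.763
Smallest n/ν is R → limiting reagent.
B consumed = (4/1) × 8.498 = 33.99 mol
B remaining = 39.05 − 33.99 = 5.060 mol
mass = 5.060 × 97.00 = 490.8 g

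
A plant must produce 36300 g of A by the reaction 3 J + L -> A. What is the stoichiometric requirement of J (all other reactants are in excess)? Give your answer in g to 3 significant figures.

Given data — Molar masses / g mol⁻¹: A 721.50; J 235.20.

n(A) = 36300 / 721.50 = 50.31 mol
n(J) = (3/1) × 50.31 = 150.9 mol
mass = 150.9 × 235.20 = 35490 g

35500 g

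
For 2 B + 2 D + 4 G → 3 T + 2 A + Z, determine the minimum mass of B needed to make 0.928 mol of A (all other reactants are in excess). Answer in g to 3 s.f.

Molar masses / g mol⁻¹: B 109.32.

101 g

n(A) = 0.9280 mol
n(B) = (2/2) × 0.9280 = 0.9280 mol
mass = 0.9280 × 109.32 = 101.4 g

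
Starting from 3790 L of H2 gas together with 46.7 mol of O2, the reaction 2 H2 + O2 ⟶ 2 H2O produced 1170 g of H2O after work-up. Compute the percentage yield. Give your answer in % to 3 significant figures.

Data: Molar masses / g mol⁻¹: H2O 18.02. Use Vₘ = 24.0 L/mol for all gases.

69.5 %

n(H2) = 3790 / 24.0 = 157.9 mol
n(O2) = 46.70 mol
n/ν for H2 = 157.9/2 = 78.95
n/ν for O2 = 46.70/1 = 46.70
Smallest n/ν is O2 → limiting reagent.
theoretical n(H2O) = (2/1) × 46.70 = 93.40 mol → 1683 g
% yield = 1170 / 1683 × 100 = 69.52 %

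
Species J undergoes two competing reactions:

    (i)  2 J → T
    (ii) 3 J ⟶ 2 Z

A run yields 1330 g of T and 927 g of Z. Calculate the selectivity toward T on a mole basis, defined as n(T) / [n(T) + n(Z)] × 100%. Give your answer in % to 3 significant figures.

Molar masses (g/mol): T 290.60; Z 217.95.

51.8 %

n(T) = 1330 / 290.60 = 4.577 mol
n(Z) = 927 / 217.95 = 4.253 mol
selectivity = 4.577/(4.577+4.253) × 100 = 51.83 %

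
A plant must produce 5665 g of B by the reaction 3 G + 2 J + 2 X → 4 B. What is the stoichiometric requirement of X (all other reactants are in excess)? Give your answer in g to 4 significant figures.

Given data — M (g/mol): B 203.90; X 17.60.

244.5 g

n(B) = 5665 / 203.90 = 27.78 mol
n(X) = (2/4) × 27.78 = 13.89 mol
mass = 13.89 × 17.60 = 244.5 g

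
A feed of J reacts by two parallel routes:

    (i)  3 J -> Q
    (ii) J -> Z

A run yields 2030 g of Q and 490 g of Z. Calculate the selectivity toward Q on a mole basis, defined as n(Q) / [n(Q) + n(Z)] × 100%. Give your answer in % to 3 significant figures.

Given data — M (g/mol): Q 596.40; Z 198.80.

58.0 %

n(Q) = 2030 / 596.40 = 3.404 mol
n(Z) = 490 / 198.80 = 2.465 mol
selectivity = 3.404/(3.404+2.465) × 100 = 58.00 %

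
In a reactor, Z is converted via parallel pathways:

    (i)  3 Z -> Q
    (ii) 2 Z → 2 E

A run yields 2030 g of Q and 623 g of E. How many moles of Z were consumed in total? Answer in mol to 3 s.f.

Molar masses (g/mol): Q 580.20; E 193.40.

n(Q) = 2030 / 580.20 = 3.499 mol
n(E) = 623 / 193.40 = 3.221 mol
n(Z) via (i) = (3/1)×3.499 = 10.50 mol
n(Z) via (ii) = (2/2)×3.221 = 3.221 mol
total n(Z) = 10.50 + 3.221 = 13.72 mol

13.7 mol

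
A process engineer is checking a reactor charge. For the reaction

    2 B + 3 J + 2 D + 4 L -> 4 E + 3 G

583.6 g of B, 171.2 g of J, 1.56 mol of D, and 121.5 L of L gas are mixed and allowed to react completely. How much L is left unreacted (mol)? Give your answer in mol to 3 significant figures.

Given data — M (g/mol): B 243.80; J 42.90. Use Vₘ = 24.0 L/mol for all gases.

1.94 mol

n(B) = 583.6 / 243.80 = 2.394 mol
n(J) = 171.2 / 42.90 = 3.991 mol
n(D) = 1.560 mol
n(L) = 121.5 / 24.0 = 5.063 mol
n/ν for B = 2.394/2 = 1.197
n/ν for J = 3.991/3 = 1.330
n/ν for D = 1.560/2 = 0.7800
n/ν for L = 5.063/4 = 1.266
Smallest n/ν is D → limiting reagent.
L consumed = (4/2) × 1.560 = 3.120 mol
L remaining = 5.063 − 3.120 = 1.943 mol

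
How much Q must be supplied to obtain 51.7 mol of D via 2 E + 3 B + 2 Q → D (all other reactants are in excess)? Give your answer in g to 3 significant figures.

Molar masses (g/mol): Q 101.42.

10500 g

n(D) = 51.70 mol
n(Q) = (2/1) × 51.70 = 103.4 mol
mass = 103.4 × 101.42 = 10490 g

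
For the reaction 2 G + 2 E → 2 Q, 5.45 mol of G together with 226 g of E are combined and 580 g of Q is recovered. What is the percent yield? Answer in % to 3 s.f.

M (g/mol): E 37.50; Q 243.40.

n(G) = 5.450 mol
n(E) = 226.0 / 37.50 = 6.027 mol
n/ν for G = 5.450/2 = 2.725
n/ν for E = 6.027/2 = 3.014
Smallest n/ν is G → limiting reagent.
theoretical n(Q) = (2/2) × 5.450 = 5.450 mol → 1327 g
% yield = 580 / 1327 × 100 = 43.71 %

43.7 %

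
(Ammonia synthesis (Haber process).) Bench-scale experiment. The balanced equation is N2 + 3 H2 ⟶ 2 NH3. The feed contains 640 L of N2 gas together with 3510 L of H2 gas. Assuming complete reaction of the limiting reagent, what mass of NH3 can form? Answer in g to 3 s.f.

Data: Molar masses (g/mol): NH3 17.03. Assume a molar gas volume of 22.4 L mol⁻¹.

n(N2) = 640.0 / 22.4 = 28.57 mol
n(H2) = 3510 / 22.4 = 156.7 mol
n/ν → N2: 28.57, H2: 52.23; N2 is limiting.
n(NH3) = (2/1) × 28.57 = 57.14 mol
mass = 57.14 × 17.03 = 973.1 g

973 g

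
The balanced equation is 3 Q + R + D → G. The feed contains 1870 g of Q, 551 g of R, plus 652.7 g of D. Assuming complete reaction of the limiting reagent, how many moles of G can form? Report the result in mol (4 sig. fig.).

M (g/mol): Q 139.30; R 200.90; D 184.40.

n(Q) = 1870 / 139.30 = 13.42 mol
n(R) = 551.0 / 200.90 = 2.743 mol
n(D) = 652.7 / 184.40 = 3.540 mol
n/ν → Q: 4.473, R: 2.743, D: 3.540; R is limiting.
n(G) = (1/1) × 2.743 = 2.743 mol

2.743 mol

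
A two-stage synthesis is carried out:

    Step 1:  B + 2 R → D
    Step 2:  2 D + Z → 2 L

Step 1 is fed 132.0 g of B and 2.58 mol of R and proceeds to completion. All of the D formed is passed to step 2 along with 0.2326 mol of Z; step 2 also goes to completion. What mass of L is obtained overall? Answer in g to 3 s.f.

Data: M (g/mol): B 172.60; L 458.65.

213 g

Step 1:
n(B) = 132.0 / 172.60 = 0.7648 mol
n(R) = 2.580 mol
n/ν for B = 0.7648/1 = 0.7648
n/ν for R = 2.580/2 = 1.290
Smallest n/ν is B → limiting reagent.
n(D) produced = (1/1) × 0.7648 = 0.7648 mol
Step 2:
n(D) available = 0.7648 mol
n(Z) = 0.2326 mol
n/ν for D = 0.7648/2 = 0.3824
n/ν for Z = 0.2326/1 = 0.2326
Smallest n/ν is Z → limiting reagent.
n(L) = (2/1) × 0.2326 = 0.4652 mol
mass = 0.4652 × 458.65 = 213.4 g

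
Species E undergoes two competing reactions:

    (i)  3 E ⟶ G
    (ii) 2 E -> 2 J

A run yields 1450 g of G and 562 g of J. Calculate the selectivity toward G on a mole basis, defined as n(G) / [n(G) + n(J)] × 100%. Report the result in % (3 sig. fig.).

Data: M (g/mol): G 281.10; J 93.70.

46.2 %

n(G) = 1450 / 281.10 = 5.158 mol
n(J) = 562 / 93.70 = 5.998 mol
selectivity = 5.158/(5.158+5.998) × 100 = 46.24 %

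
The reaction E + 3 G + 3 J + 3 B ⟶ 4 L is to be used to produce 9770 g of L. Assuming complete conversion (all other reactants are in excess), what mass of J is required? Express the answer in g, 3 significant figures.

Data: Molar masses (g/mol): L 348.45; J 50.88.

1070 g

n(L) = 9770 / 348.45 = 28.04 mol
n(J) = (3/4) × 28.04 = 21.03 mol
mass = 21.03 × 50.88 = 1070 g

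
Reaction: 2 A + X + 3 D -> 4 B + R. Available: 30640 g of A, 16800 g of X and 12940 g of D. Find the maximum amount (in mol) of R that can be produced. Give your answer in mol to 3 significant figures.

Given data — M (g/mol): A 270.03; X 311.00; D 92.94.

46.4 mol

n(A) = 30640 / 270.03 = 113.5 mol
n(X) = 16800 / 311.00 = 54.02 mol
n(D) = 12940 / 92.94 = 139.2 mol
n/ν for A = 113.5/2 = 56.75
n/ν for X = 54.02/1 = 54.02
n/ν for D = 139.2/3 = 46.40
Smallest n/ν is D → limiting reagent.
n(R) = (1/3) × 139.2 = 46.40 mol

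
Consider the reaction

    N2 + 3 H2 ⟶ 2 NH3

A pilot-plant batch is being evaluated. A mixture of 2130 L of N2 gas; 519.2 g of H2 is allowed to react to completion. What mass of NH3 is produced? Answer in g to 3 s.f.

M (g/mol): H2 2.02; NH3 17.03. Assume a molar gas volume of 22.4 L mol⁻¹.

n(N2) = 2130 / 22.4 = 95.09 mol
n(H2) = 519.2 / 2.02 = 257.0 mol
n/ν for N2 = 95.09/1 = 95.09
n/ν for H2 = 257.0/3 = 85.67
Smallest n/ν is H2 → limiting reagent.
n(NH3) = (2/3) × 257.0 = 171.3 mol
mass = 171.3 × 17.03 = 2917 g

2920 g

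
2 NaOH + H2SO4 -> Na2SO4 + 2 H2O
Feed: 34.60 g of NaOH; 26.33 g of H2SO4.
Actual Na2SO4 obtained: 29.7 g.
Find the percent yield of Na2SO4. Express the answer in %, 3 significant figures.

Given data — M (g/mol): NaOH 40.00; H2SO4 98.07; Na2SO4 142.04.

77.9 %

n(NaOH) = 34.60 / 40.00 = 0.8650 mol
n(H2SO4) = 26.33 / 98.07 = 0.2685 mol
n/ν for NaOH = 0.8650/2 = 0.4325
n/ν for H2SO4 = 0.2685/1 = 0.2685
Smallest n/ν is H2SO4 → limiting reagent.
theoretical n(Na2SO4) = (1/1) × 0.2685 = 0.2685 mol → 38.14 g
% yield = 29.7 / 38.14 × 100 = 77.87 %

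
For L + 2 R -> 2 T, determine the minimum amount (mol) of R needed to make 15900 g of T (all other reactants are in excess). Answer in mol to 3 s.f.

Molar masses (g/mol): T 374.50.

n(T) = 15900 / 374.50 = 42.46 mol
n(R) = (2/2) × 42.46 = 42.46 mol

42.5 mol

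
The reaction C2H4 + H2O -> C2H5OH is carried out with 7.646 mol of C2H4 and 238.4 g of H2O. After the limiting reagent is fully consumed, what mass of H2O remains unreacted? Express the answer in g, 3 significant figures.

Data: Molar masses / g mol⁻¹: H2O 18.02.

n(C2H4) = 7.646 mol
n(H2O) = 238.4 / 18.02 = 13.23 mol
n/ν → C2H4: 7.646, H2O: 13.23; C2H4 is limiting.
H2O consumed = (1/1) × 7.646 = 7.646 mol
H2O remaining = 13.23 − 7.646 = 5.584 mol
mass = 5.584 × 18.02 = 100.6 g

101 g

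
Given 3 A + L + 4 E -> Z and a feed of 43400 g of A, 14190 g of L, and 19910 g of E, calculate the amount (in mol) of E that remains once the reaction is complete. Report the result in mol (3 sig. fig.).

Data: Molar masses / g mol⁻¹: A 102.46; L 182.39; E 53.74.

n(A) = 43400 / 102.46 = 423.6 mol
n(L) = 14190 / 182.39 = 77.80 mol
n(E) = 19910 / 53.74 = 370.5 mol
n/ν for A = 423.6/3 = 141.2
n/ν for L = 77.80/1 = 77.80
n/ν for E = 370.5/4 = 92.63
Smallest n/ν is L → limiting reagent.
E consumed = (4/1) × 77.80 = 311.2 mol
E remaining = 370.5 − 311.2 = 59.30 mol

59.3 mol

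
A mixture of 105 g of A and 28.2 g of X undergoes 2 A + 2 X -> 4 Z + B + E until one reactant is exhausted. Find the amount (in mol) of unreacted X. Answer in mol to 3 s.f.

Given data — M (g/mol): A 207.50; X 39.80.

n(A) = 105.0 / 207.50 = 0.5060 mol
n(X) = 28.20 / 39.80 = 0.7085 mol
n/ν → A: 0.2530, X: 0.3543; A is limiting.
X consumed = (2/2) × 0.5060 = 0.5060 mol
X remaining = 0.7085 − 0.5060 = 0.2025 mol

0.203 mol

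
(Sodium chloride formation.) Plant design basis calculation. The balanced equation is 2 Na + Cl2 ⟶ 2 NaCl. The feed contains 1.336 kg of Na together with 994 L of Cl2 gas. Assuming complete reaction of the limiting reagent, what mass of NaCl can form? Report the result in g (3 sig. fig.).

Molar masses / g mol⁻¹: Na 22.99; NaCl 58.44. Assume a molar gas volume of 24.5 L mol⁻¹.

3400 g

n(Na) = 1.336×1000 / 22.99 = 58.11 mol
n(Cl2) = 994.0 / 24.5 = 40.57 mol
n/ν for Na = 58.11/2 = 29.06
n/ν for Cl2 = 40.57/1 = 40.57
Smallest n/ν is Na → limiting reagent.
n(NaCl) = (2/2) × 58.11 = 58.11 mol
mass = 58.11 × 58.44 = 3396 g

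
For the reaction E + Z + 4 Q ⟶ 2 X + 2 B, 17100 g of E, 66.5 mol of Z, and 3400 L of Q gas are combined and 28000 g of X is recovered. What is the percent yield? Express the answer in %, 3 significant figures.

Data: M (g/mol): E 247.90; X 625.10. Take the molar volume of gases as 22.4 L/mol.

n(E) = 17100 / 247.90 = 68.98 mol
n(Z) = 66.50 mol
n(Q) = 3400 / 22.4 = 151.8 mol
n/ν → E: 68.98, Z: 66.50, Q: 37.95; Q is limiting.
theoretical n(X) = (2/4) × 151.8 = 75.90 mol → 47450 g
% yield = 28000 / 47450 × 100 = 59.01 %

59.0 %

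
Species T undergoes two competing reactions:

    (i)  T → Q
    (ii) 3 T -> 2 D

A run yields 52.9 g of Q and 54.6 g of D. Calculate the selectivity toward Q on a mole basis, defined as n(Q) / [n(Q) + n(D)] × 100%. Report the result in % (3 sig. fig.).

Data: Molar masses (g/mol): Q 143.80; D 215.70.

59.2 %

n(Q) = 52.9 / 143.80 = 0.3679 mol
n(D) = 54.6 / 215.70 = 0.2531 mol
selectivity = 0.3679/(0.3679+0.2531) × 100 = 59.24 %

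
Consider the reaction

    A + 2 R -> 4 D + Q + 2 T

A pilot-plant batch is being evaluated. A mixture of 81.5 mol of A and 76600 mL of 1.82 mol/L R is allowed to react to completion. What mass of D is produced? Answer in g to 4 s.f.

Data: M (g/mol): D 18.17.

n(A) = 81.50 mol
n(R) = 1.82 × 76600/1000 = 139.4 mol
n/ν for A = 81.50/1 = 81.50
n/ν for R = 139.4/2 = 69.70
Smallest n/ν is R → limiting reagent.
n(D) = (4/2) × 139.4 = 278.8 mol
mass = 278.8 × 18.17 = 5066 g

5066 g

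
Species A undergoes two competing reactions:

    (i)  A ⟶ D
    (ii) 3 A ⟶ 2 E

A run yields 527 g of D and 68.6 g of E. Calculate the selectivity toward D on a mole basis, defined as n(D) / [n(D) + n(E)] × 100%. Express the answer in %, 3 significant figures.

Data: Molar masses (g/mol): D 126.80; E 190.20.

n(D) = 527 / 126.80 = 4.156 mol
n(E) = 68.6 / 190.20 = 0.3607 mol
selectivity = 4.156/(4.156+0.3607) × 100 = 92.01 %

92.0 %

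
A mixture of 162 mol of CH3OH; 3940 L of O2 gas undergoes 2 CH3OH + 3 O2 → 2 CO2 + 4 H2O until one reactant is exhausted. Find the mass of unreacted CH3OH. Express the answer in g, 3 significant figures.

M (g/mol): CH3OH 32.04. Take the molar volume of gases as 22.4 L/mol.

1430 g

n(CH3OH) = 162.0 mol
n(O2) = 3940 / 22.4 = 175.9 mol
n/ν → CH3OH: 81.00, O2: 58.63; O2 is limiting.
CH3OH consumed = (2/3) × 175.9 = 117.3 mol
CH3OH remaining = 162.0 − 117.3 = 44.70 mol
mass = 44.70 × 32.04 = 1432 g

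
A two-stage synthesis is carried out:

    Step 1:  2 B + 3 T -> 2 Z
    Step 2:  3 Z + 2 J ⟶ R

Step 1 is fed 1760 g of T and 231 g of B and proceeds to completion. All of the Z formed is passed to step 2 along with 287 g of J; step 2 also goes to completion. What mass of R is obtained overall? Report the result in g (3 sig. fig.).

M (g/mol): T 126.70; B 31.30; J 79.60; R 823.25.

1480 g

Step 1:
n(T) = 1760 / 126.70 = 13.89 mol
n(B) = 231.0 / 31.30 = 7.380 mol
n/ν for T = 13.89/3 = 4.630
n/ν for B = 7.380/2 = 3.690
Smallest n/ν is B → limiting reagent.
n(Z) produced = (2/2) × 7.380 = 7.380 mol
Step 2:
n(Z) available = 7.380 mol
n(J) = 287.0 / 79.60 = 3.606 mol
n/ν for Z = 7.380/3 = 2.460
n/ν for J = 3.606/2 = 1.803
Smallest n/ν is J → limiting reagent.
n(R) = (1/2) × 3.606 = 1.803 mol
mass = 1.803 × 823.25 = 1484 g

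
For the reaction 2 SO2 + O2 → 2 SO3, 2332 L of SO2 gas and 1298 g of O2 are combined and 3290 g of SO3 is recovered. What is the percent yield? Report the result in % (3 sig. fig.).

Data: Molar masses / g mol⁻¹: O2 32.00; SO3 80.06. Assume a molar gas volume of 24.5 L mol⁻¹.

n(SO2) = 2332 / 24.5 = 95.18 mol
n(O2) = 1298 / 32.00 = 40.56 mol
n/ν → SO2: 47.59, O2: 40.56; O2 is limiting.
theoretical n(SO3) = (2/1) × 40.56 = 81.12 mol → 6494 g
% yield = 3290 / 6494 × 100 = 50.66 %

50.7 %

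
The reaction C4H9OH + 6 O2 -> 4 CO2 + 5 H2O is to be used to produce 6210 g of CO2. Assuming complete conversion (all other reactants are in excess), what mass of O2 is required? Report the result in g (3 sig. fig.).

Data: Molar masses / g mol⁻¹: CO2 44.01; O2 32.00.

6770 g

n(CO2) = 6210 / 44.01 = 141.1 mol
n(O2) = (6/4) × 141.1 = 211.7 mol
mass = 211.7 × 32.00 = 6774 g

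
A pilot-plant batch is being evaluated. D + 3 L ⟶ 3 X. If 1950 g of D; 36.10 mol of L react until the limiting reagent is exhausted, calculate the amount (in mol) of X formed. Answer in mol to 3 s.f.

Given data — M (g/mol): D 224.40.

n(D) = 1950 / 224.40 = 8.690 mol
n(L) = 36.10 mol
n/ν → D: 8.690, L: 12.03; D is limiting.
n(X) = (3/1) × 8.690 = 26.07 mol

26.1 mol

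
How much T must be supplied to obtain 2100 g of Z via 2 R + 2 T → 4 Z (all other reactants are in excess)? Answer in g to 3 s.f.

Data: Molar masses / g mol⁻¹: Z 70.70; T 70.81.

n(Z) = 2100 / 70.70 = 29.70 mol
n(T) = (2/4) × 29.70 = 14.85 mol
mass = 14.85 × 70.81 = 1052 g

1050 g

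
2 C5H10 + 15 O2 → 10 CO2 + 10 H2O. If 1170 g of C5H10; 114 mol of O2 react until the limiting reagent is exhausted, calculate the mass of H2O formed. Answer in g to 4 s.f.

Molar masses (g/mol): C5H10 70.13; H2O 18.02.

1370 g

n(C5H10) = 1170 / 70.13 = 16.68 mol
n(O2) = 114.0 mol
n/ν for C5H10 = 16.68/2 = 8.340
n/ν for O2 = 114.0/15 = 7.600
Smallest n/ν is O2 → limiting reagent.
n(H2O) = (10/15) × 114.0 = 76.00 mol
mass = 76.00 × 18.02 = 1370 g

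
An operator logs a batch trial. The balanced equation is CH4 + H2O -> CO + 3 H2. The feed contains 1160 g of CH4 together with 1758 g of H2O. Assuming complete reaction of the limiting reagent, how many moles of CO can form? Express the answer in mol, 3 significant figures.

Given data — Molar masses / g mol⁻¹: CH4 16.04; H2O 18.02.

n(CH4) = 1160 / 16.04 = 72.32 mol
n(H2O) = 1758 / 18.02 = 97.56 mol
n/ν for CH4 = 72.32/1 = 72.32
n/ν for H2O = 97.56/1 = 97.56
Smallest n/ν is CH4 → limiting reagent.
n(CO) = (1/1) × 72.32 = 72.32 mol

72.3 mol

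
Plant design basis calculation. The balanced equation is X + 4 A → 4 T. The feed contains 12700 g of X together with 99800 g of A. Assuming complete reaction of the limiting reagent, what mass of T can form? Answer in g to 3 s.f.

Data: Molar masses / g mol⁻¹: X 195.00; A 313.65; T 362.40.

n(X) = 12700 / 195.00 = 65.13 mol
n(A) = 99800 / 313.65 = 318.2 mol
n/ν for X = 65.13/1 = 65.13
n/ν for A = 318.2/4 = 79.55
Smallest n/ν is X → limiting reagent.
n(T) = (4/1) × 65.13 = 260.5 mol
mass = 260.5 × 362.40 = 94410 g

94400 g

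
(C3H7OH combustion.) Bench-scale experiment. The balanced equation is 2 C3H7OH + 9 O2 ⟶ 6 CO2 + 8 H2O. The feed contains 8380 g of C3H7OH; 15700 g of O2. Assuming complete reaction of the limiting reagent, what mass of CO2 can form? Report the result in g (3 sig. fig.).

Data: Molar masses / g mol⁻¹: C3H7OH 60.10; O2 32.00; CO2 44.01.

14400 g

n(C3H7OH) = 8380 / 60.10 = 139.4 mol
n(O2) = 15700 / 32.00 = 490.6 mol
n/ν → C3H7OH: 69.70, O2: 54.51; O2 is limiting.
n(CO2) = (6/9) × 490.6 = 327.1 mol
mass = 327.1 × 44.01 = 14400 g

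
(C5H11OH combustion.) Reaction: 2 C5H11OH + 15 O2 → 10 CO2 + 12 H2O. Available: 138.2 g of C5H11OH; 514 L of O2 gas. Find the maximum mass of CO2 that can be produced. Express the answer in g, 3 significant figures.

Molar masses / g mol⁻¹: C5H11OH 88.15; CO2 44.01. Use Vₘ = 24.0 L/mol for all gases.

n(C5H11OH) = 138.2 / 88.15 = 1.568 mol
n(O2) = 514.0 / 24.0 = 21.42 mol
n/ν for C5H11OH = 1.568/2 = 0.7840
n/ν for O2 = 21.42/15 = 1.428
Smallest n/ν is C5H11OH → limiting reagent.
n(CO2) = (10/2) × 1.568 = 7.840 mol
mass = 7.840 × 44.01 = 345.0 g

345 g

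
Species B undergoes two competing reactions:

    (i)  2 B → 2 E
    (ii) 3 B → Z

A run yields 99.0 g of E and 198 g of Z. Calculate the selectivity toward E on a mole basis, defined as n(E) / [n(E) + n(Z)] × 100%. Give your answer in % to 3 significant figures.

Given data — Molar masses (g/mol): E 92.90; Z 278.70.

60.0 %

n(E) = 99.0 / 92.90 = 1.066 mol
n(Z) = 198 / 278.70 = 0.7104 mol
selectivity = 1.066/(1.066+0.7104) × 100 = 60.01 %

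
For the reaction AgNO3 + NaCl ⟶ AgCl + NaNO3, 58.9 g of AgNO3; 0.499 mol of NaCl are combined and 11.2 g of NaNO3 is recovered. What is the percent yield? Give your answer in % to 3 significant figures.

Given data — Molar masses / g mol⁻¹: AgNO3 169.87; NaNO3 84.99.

38.0 %

n(AgNO3) = 58.90 / 169.87 = 0.3467 mol
n(NaCl) = 0.4990 mol
n/ν for AgNO3 = 0.3467/1 = 0.3467
n/ν for NaCl = 0.4990/1 = 0.4990
Smallest n/ν is AgNO3 → limiting reagent.
theoretical n(NaNO3) = (1/1) × 0.3467 = 0.3467 mol → 29.47 g
% yield = 11.2 / 29.47 × 100 = 38.00 %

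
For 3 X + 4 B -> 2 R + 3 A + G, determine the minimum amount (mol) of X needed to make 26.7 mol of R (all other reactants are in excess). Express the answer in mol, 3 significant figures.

40.1 mol

n(R) = 26.70 mol
n(X) = (3/2) × 26.70 = 40.05 mol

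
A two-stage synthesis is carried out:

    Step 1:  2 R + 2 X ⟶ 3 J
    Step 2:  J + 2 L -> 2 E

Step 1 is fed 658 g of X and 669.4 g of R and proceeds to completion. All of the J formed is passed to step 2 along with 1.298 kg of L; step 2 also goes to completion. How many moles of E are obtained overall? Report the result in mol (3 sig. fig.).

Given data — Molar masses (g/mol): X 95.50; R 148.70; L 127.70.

Step 1:
n(X) = 658.0 / 95.50 = 6.890 mol
n(R) = 669.4 / 148.70 = 4.502 mol
n/ν for X = 6.890/2 = 3.445
n/ν for R = 4.502/2 = 2.251
Smallest n/ν is R → limiting reagent.
n(J) produced = (3/2) × 4.502 = 6.753 mol
Step 2:
n(J) available = 6.753 mol
n(L) = 1.298×1000 / 127.70 = 10.16 mol
n/ν for J = 6.753/1 = 6.753
n/ν for L = 10.16/2 = 5.080
Smallest n/ν is L → limiting reagent.
n(E) = (2/2) × 10.16 = 10.16 mol

10.2 mol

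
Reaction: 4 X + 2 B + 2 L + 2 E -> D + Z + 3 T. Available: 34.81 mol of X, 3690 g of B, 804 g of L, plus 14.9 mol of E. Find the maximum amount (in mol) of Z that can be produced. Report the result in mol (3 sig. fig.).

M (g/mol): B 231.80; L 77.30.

5.20 mol

n(X) = 34.81 mol
n(B) = 3690 / 231.80 = 15.92 mol
n(L) = 804.0 / 77.30 = 10.40 mol
n(E) = 14.90 mol
n/ν → X: 8.703, B: 7.960, L: 5.200, E: 7.450; L is limiting.
n(Z) = (1/2) × 10.40 = 5.200 mol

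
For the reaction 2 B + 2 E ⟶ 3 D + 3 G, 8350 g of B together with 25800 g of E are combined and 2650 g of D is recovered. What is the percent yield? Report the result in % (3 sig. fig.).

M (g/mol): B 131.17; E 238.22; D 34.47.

n(B) = 8350 / 131.17 = 63.66 mol
n(E) = 25800 / 238.22 = 108.3 mol
n/ν for B = 63.66/2 = 31.83
n/ν for E = 108.3/2 = 54.15
Smallest n/ν is B → limiting reagent.
theoretical n(D) = (3/2) × 63.66 = 95.49 mol → 3292 g
% yield = 2650 / 3292 × 100 = 80.50 %

80.5 %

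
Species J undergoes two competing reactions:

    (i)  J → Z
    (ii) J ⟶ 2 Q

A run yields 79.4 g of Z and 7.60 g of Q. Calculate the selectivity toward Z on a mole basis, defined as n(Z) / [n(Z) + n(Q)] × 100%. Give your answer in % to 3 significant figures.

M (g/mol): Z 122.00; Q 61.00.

83.9 %

n(Z) = 79.4 / 122.00 = 0.6508 mol
n(Q) = 7.60 / 61.00 = 0.1246 mol
selectivity = 0.6508/(0.6508+0.1246) × 100 = 83.93 %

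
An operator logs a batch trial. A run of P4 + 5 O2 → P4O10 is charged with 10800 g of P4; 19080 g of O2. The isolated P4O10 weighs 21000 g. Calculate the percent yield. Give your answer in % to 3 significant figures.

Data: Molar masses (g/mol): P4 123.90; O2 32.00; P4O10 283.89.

84.9 %

n(P4) = 10800 / 123.90 = 87.17 mol
n(O2) = 19080 / 32.00 = 596.3 mol
n/ν for P4 = 87.17/1 = 87.17
n/ν for O2 = 596.3/5 = 119.3
Smallest n/ν is P4 → limiting reagent.
theoretical n(P4O10) = (1/1) × 87.17 = 87.17 mol → 24750 g
% yield = 21000 / 24750 × 100 = 84.85 %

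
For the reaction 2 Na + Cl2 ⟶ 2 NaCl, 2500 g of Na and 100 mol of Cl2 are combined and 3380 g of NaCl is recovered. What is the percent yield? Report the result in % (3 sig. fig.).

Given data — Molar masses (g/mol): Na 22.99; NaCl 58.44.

53.2 %

n(Na) = 2500 / 22.99 = 108.7 mol
n(Cl2) = 100.0 mol
n/ν → Na: 54.35, Cl2: 100.0; Na is limiting.
theoretical n(NaCl) = (2/2) × 108.7 = 108.7 mol → 6352 g
% yield = 3380 / 6352 × 100 = 53.21 %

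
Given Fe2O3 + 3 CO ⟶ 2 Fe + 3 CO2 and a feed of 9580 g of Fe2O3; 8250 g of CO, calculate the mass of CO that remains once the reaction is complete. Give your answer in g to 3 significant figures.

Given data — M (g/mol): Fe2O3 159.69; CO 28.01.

3210 g

n(Fe2O3) = 9580 / 159.69 = 59.99 mol
n(CO) = 8250 / 28.01 = 294.5 mol
n/ν → Fe2O3: 59.99, CO: 98.17; Fe2O3 is limiting.
CO consumed = (3/1) × 59.99 = 180.0 mol
CO remaining = 294.5 − 180.0 = 114.5 mol
mass = 114.5 × 28.01 = 3207 g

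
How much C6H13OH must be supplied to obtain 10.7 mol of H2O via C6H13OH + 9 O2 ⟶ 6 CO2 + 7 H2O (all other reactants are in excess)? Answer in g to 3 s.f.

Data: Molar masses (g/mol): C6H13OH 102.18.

156 g

n(H2O) = 10.70 mol
n(C6H13OH) = (1/7) × 10.70 = 1.529 mol
mass = 1.529 × 102.18 = 156.2 g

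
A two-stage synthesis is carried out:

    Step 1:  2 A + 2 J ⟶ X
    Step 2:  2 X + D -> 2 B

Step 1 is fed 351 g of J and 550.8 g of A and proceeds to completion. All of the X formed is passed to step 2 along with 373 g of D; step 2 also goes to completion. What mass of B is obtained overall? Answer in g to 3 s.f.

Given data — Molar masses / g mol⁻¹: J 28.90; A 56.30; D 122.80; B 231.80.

Step 1:
n(J) = 351.0 / 28.90 = 12.15 mol
n(A) = 550.8 / 56.30 = 9.783 mol
n/ν for J = 12.15/2 = 6.075
n/ν for A = 9.783/2 = 4.892
Smallest n/ν is A → limiting reagent.
n(X) produced = (1/2) × 9.783 = 4.892 mol
Step 2:
n(X) available = 4.892 mol
n(D) = 373.0 / 122.80 = 3.037 mol
n/ν for X = 4.892/2 = 2.446
n/ν for D = 3.037/1 = 3.037
Smallest n/ν is X → limiting reagent.
n(B) = (2/2) × 4.892 = 4.892 mol
mass = 4.892 × 231.80 = 1134 g

1130 g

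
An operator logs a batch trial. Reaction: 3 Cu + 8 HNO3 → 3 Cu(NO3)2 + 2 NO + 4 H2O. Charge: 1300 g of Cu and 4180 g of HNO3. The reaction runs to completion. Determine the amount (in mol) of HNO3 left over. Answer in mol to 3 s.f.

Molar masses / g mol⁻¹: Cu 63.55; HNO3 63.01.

11.8 mol

n(Cu) = 1300 / 63.55 = 20.46 mol
n(HNO3) = 4180 / 63.01 = 66.34 mol
n/ν for Cu = 20.46/3 = 6.820
n/ν for HNO3 = 66.34/8 = 8.293
Smallest n/ν is Cu → limiting reagent.
HNO3 consumed = (8/3) × 20.46 = 54.56 mol
HNO3 remaining = 66.34 − 54.56 = 11.78 mol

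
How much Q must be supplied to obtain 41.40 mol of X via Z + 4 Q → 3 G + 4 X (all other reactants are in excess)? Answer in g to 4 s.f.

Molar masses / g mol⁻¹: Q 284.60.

n(X) = 41.40 mol
n(Q) = (4/4) × 41.40 = 41.40 mol
mass = 41.40 × 284.60 = 11780 g

11780 g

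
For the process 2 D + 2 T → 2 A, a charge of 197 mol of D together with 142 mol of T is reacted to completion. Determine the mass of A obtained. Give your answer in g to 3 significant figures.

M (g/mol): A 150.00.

n(D) = 197.0 mol
n(T) = 142.0 mol
n/ν for D = 197.0/2 = 98.50
n/ν for T = 142.0/2 = 71.00
Smallest n/ν is T → limiting reagent.
n(A) = (2/2) × 142.0 = 142.0 mol
mass = 142.0 × 150.00 = 21300 g

21300 g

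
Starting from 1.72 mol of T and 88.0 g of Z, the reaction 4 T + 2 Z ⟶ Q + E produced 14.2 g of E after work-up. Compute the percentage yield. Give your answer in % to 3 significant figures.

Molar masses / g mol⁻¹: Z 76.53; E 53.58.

61.6 %

n(T) = 1.720 mol
n(Z) = 88.00 / 76.53 = 1.150 mol
n/ν → T: 0.4300, Z: 0.5750; T is limiting.
theoretical n(E) = (1/4) × 1.720 = 0.4300 mol → 23.04 g
% yield = 14.2 / 23.04 × 100 = 61.63 %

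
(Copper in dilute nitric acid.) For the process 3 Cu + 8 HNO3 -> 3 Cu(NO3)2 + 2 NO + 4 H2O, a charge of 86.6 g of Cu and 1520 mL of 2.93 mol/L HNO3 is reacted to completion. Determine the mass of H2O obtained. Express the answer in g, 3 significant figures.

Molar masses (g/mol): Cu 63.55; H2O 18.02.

n(Cu) = 86.60 / 63.55 = 1.363 mol
n(HNO3) = 2.93 × 1520/1000 = 4.454 mol
n/ν → Cu: 0.4543, HNO3: 0.5568; Cu is limiting.
n(H2O) = (4/3) × 1.363 = 1.817 mol
mass = 1.817 × 18.02 = 32.74 g

32.7 g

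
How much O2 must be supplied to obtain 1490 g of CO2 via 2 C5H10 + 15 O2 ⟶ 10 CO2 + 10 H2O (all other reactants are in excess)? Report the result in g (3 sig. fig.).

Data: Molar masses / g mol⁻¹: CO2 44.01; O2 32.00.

1630 g

n(CO2) = 1490 / 44.01 = 33.86 mol
n(O2) = (15/10) × 33.86 = 50.79 mol
mass = 50.79 × 32.00 = 1625 g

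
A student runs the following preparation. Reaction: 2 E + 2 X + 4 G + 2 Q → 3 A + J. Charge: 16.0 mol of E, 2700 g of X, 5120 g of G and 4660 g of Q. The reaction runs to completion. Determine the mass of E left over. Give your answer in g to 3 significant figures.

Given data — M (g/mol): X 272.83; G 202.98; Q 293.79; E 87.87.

n(E) = 16.00 mol
n(X) = 2700 / 272.83 = 9.896 mol
n(G) = 5120 / 202.98 = 25.22 mol
n(Q) = 4660 / 293.79 = 15.86 mol
n/ν → E: 8.000, X: 4.948, G: 6.305, Q: 7.930; X is limiting.
E consumed = (2/2) × 9.896 = 9.896 mol
E remaining = 16.00 − 9.896 = 6.104 mol
mass = 6.104 × 87.87 = 536.4 g

536 g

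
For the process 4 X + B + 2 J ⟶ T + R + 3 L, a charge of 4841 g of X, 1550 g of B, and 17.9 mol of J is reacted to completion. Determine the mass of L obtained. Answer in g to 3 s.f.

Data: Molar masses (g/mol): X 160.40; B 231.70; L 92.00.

1850 g

n(X) = 4841 / 160.40 = 30.18 mol
n(B) = 1550 / 231.70 = 6.690 mol
n(J) = 17.90 mol
n/ν for X = 30.18/4 = 7.545
n/ν for B = 6.690/1 = 6.690
n/ν for J = 17.90/2 = 8.950
Smallest n/ν is B → limiting reagent.
n(L) = (3/1) × 6.690 = 20.07 mol
mass = 20.07 × 92.00 = 1846 g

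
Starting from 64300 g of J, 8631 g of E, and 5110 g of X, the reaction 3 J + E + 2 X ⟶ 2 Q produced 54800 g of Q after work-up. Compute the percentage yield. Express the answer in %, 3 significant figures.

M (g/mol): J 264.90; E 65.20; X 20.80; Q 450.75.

75.1 %

n(J) = 64300 / 264.90 = 242.7 mol
n(E) = 8631 / 65.20 = 132.4 mol
n(X) = 5110 / 20.80 = 245.7 mol
n/ν → J: 80.90, E: 132.4, X: 122.9; J is limiting.
theoretical n(Q) = (2/3) × 242.7 = 161.8 mol → 72930 g
% yield = 54800 / 72930 × 100 = 75.14 %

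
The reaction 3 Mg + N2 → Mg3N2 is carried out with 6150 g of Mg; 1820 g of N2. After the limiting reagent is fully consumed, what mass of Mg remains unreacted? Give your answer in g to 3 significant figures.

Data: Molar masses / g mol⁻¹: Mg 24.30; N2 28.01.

n(Mg) = 6150 / 24.30 = 253.1 mol
n(N2) = 1820 / 28.01 = 64.98 mol
n/ν for Mg = 253.1/3 = 84.37
n/ν for N2 = 64.98/1 = 64.98
Smallest n/ν is N2 → limiting reagent.
Mg consumed = (3/1) × 64.98 = 194.9 mol
Mg remaining = 253.1 − 194.9 = 58.20 mol
mass = 58.20 × 24.30 = 1414 g

1410 g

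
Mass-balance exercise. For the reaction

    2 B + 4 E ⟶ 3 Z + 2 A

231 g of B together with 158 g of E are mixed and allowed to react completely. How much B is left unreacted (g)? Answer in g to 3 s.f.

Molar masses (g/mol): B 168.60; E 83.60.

71.7 g

n(B) = 231.0 / 168.60 = 1.370 mol
n(E) = 158.0 / 83.60 = 1.890 mol
n/ν → B: 0.6850, E: 0.4725; E is limiting.
B consumed = (2/4) × 1.890 = 0.9450 mol
B remaining = 1.370 − 0.9450 = 0.4250 mol
mass = 0.4250 × 168.60 = 71.66 g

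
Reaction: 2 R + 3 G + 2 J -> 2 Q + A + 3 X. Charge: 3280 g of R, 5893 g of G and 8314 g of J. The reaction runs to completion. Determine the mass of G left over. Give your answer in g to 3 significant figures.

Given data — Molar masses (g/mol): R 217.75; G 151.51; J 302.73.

2470 g

n(R) = 3280 / 217.75 = 15.06 mol
n(G) = 5893 / 151.51 = 38.90 mol
n(J) = 8314 / 302.73 = 27.46 mol
n/ν → R: 7.530, G: 12.97, J: 13.73; R is limiting.
G consumed = (3/2) × 15.06 = 22.59 mol
G remaining = 38.90 − 22.59 = 16.31 mol
mass = 16.31 × 151.51 = 2471 g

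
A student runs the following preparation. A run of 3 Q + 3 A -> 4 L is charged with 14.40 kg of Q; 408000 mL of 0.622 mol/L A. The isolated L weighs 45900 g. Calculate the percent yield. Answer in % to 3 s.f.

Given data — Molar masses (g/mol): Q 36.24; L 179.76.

n(Q) = 14.40×1000 / 36.24 = 397.4 mol
n(A) = 0.622 × 408000/1000 = 253.8 mol
n/ν for Q = 397.4/3 = 132.5
n/ν for A = 253.8/3 = 84.60
Smallest n/ν is A → limiting reagent.
theoretical n(L) = (4/3) × 253.8 = 338.4 mol → 60830 g
% yield = 45900 / 60830 × 100 = 75.46 %

75.5 %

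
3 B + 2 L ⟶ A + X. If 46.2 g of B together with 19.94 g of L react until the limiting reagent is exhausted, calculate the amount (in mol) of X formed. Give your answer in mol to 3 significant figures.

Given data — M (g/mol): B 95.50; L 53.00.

0.161 mol

n(B) = 46.20 / 95.50 = 0.4838 mol
n(L) = 19.94 / 53.00 = 0.3762 mol
n/ν → B: 0.1613, L: 0.1881; B is limiting.
n(X) = (1/3) × 0.4838 = 0.1613 mol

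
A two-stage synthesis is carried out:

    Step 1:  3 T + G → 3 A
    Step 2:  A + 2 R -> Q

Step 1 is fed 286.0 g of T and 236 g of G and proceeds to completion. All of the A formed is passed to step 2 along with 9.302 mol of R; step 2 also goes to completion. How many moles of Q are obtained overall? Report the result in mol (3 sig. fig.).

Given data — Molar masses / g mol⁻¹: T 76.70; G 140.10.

3.73 mol

Step 1:
n(T) = 286.0 / 76.70 = 3.729 mol
n(G) = 236.0 / 140.10 = 1.685 mol
n/ν for T = 3.729/3 = 1.243
n/ν for G = 1.685/1 = 1.685
Smallest n/ν is T → limiting reagent.
n(A) produced = (3/3) × 3.729 = 3.729 mol
Step 2:
n(A) available = 3.729 mol
n(R) = 9.302 mol
n/ν for A = 3.729/1 = 3.729
n/ν for R = 9.302/2 = 4.651
Smallest n/ν is A → limiting reagent.
n(Q) = (1/1) × 3.729 = 3.729 mol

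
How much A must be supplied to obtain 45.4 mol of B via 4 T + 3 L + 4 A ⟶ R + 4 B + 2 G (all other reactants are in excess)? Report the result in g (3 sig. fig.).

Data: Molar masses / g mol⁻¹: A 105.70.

n(B) = 45.40 mol
n(A) = (4/4) × 45.40 = 45.40 mol
mass = 45.40 × 105.70 = 4799 g

4800 g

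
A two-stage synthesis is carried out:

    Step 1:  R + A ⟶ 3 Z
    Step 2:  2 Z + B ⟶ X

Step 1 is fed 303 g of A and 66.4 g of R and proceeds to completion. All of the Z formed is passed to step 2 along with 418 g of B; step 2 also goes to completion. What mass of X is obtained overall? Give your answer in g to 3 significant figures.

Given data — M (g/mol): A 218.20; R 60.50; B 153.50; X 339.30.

559 g

Step 1:
n(A) = 303.0 / 218.20 = 1.389 mol
n(R) = 66.40 / 60.50 = 1.098 mol
n/ν → A: 1.389, R: 1.098; R is limiting.
n(Z) produced = (3/1) × 1.098 = 3.294 mol
Step 2:
n(Z) available = 3.294 mol
n(B) = 418.0 / 153.50 = 2.723 mol
n/ν → Z: 1.647, B: 2.723; Z is limiting.
n(X) = (1/2) × 3.294 = 1.647 mol
mass = 1.647 × 339.30 = 558.8 g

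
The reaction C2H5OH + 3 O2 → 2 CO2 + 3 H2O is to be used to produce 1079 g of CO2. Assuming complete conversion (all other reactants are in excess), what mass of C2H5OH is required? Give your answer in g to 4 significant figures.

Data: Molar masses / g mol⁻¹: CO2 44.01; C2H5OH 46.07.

n(CO2) = 1079 / 44.01 = 24.52 mol
n(C2H5OH) = (1/2) × 24.52 = 12.26 mol
mass = 12.26 × 46.07 = 564.8 g

564.8 g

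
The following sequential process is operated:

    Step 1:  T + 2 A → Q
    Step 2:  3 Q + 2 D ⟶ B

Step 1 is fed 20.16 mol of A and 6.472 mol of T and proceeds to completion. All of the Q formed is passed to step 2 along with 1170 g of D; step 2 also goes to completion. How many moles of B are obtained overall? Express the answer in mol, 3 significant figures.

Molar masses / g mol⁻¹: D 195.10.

Step 1:
n(A) = 20.16 mol
n(T) = 6.472 mol
n/ν for A = 20.16/2 = 10.08
n/ν for T = 6.472/1 = 6.472
Smallest n/ν is T → limiting reagent.
n(Q) produced = (1/1) × 6.472 = 6.472 mol
Step 2:
n(Q) available = 6.472 mol
n(D) = 1170 / 195.10 = 5.997 mol
n/ν for Q = 6.472/3 = 2.157
n/ν for D = 5.997/2 = 2.999
Smallest n/ν is Q → limiting reagent.
n(B) = (1/3) × 6.472 = 2.157 mol

2.16 mol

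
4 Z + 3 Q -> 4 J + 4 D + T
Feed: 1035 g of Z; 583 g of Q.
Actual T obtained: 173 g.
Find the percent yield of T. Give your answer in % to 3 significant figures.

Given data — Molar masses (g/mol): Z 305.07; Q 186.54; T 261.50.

78.0 %

n(Z) = 1035 / 305.07 = 3.393 mol
n(Q) = 583.0 / 186.54 = 3.125 mol
n/ν for Z = 3.393/4 = 0.8483
n/ν for Q = 3.125/3 = 1.042
Smallest n/ν is Z → limiting reagent.
theoretical n(T) = (1/4) × 3.393 = 0.8483 mol → 221.8 g
% yield = 173 / 221.8 × 100 = 78.00 %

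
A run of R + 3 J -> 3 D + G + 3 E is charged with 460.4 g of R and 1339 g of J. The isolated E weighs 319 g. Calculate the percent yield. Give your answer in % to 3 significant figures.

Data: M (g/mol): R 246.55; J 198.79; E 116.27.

49.0 %

n(R) = 460.4 / 246.55 = 1.867 mol
n(J) = 1339 / 198.79 = 6.736 mol
n/ν for R = 1.867/1 = 1.867
n/ν for J = 6.736/3 = 2.245
Smallest n/ν is R → limiting reagent.
theoretical n(E) = (3/1) × 1.867 = 5.601 mol → 651.2 g
% yield = 319 / 651.2 × 100 = 48.99 %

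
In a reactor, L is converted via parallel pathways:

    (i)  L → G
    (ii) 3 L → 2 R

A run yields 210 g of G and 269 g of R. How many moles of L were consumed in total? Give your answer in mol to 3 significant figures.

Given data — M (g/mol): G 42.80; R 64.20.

n(G) = 210 / 42.80 = 4.907 mol
n(R) = 269 / 64.20 = 4.190 mol
n(L) via (i) = (1/1)×4.907 = 4.907 mol
n(L) via (ii) = (3/2)×4.190 = 6.285 mol
total n(L) = 4.907 + 6.285 = 11.19 mol

11.2 mol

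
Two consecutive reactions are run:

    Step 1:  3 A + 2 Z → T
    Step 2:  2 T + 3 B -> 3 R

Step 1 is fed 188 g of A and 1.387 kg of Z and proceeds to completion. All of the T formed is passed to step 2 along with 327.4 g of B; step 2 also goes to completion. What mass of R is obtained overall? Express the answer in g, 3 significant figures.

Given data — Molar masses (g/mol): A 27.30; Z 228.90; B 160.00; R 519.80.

1060 g

Step 1:
n(A) = 188.0 / 27.30 = 6.886 mol
n(Z) = 1.387×1000 / 228.90 = 6.059 mol
n/ν for A = 6.886/3 = 2.295
n/ν for Z = 6.059/2 = 3.030
Smallest n/ν is A → limiting reagent.
n(T) produced = (1/3) × 6.886 = 2.295 mol
Step 2:
n(T) available = 2.295 mol
n(B) = 327.4 / 160.00 = 2.046 mol
n/ν for T = 2.295/2 = 1.148
n/ν for B = 2.046/3 = 0.6820
Smallest n/ν is B → limiting reagent.
n(R) = (3/3) × 2.046 = 2.046 mol
mass = 2.046 × 519.80 = 1064 g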